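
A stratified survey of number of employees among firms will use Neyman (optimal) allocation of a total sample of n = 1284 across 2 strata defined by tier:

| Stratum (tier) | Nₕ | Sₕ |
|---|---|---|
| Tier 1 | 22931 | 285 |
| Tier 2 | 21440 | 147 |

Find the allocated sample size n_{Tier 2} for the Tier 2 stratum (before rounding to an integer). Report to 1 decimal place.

Neyman allocation: nₕ = n·NₕSₕ / Σⱼ NⱼSⱼ.
Σ NⱼSⱼ = 22931·285 + 21440·147 = 9.687015 × 10^6.
n_{Tier 2} = 1284·21440·147 / (9.687015 × 10^6) = 417.8.

417.8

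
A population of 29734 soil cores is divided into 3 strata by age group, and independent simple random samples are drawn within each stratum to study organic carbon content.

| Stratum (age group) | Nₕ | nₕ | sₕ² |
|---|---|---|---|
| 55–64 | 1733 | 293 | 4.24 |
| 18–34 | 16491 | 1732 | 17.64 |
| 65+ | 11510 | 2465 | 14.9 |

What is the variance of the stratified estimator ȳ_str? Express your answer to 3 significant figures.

Var(ȳ_str) = Σₕ Wₕ²(1 − fₕ)sₕ²/nₕ with Wₕ = Nₕ/N, N = 29734.
55–64: Wₕ = 0.05828345; term = 0.05828345²·(1 − 0.16907098)·4.24/293 = 4.084629 × 10^-5.
18–34: Wₕ = 0.55461761; term = 0.55461761²·(1 − 0.10502698)·17.64/1732 = 0.0028038059.
65+: Wₕ = 0.38709894; term = 0.38709894²·(1 − 0.21416160)·14.9/2465 = 7.1178129 × 10^-4.
Sum = 0.0035564335.

0.00356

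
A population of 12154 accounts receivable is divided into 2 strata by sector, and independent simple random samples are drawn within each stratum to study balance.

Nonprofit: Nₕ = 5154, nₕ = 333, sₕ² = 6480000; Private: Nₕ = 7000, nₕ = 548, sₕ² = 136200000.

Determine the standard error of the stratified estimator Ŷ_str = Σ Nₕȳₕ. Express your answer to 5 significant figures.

3.4218 × 10^6

Var(Ŷ_str) = Σₕ Nₕ²(1 − fₕ)sₕ²/nₕ.
Nonprofit: 5154²·(1 − 333/5154)·6480000/333 = 4.8351763 × 10^11.
Private: 7000²·(1 − 548/7000)·136200000/548 = 1.1225067 × 10^13.
Sum = 1.1708585 × 10^13.
SE = √(1.1708585 × 10^13) = 3.4218 × 10^6.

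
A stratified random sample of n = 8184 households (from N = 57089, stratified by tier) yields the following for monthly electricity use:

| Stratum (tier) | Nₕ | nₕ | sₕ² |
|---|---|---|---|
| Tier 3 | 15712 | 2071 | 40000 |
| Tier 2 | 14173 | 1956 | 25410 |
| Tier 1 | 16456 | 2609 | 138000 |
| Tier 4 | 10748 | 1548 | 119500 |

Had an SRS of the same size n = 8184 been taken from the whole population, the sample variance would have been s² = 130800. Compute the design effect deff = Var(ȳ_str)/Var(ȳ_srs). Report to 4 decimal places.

Var(ȳ_str) = Σ Wₕ²(1−fₕ)sₕ²/nₕ with Wₕ = Nₕ/57089:
  Tier 3: (15712/57089)²·(1−2071/15712)·40000/2071 = 1.2701432
  Tier 2: (14173/57089)²·(1−1956/14173)·25410/1956 = 0.69017195
  Tier 1: (16456/57089)²·(1−2609/16456)·138000/2609 = 3.6981124
  Tier 4: (10748/57089)²·(1−1548/10748)·119500/1548 = 2.3421115
  → Var(ȳ_str) = 8.0005391.
Var(ȳ_srs) = (1 − 8184/57089)·130800/8184 = 13.691245.
deff = 8.0005391 / 13.691245 = 0.5844.

0.5844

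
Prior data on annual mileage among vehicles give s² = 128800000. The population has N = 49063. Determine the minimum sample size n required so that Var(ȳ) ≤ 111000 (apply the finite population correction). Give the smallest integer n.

Without fpc, n₀ = s²/D = 128800000/111000 = 1160.3604.
With fpc, (1 − n/N)·s²/n ≤ D requires n ≥ n₀/(1 + n₀/N) = 1160.3604/(1 + 1160.3604/49063) = 1133.5514.
Rounding up, n = 1134.

1134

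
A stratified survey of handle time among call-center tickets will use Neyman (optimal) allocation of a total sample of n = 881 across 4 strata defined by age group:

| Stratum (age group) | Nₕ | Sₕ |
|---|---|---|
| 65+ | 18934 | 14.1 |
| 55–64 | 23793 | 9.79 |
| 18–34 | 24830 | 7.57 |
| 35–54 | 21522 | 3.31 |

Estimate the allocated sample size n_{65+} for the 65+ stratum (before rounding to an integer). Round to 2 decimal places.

309.84

Neyman allocation: nₕ = n·NₕSₕ / Σⱼ NⱼSⱼ.
Σ NⱼSⱼ = 18934·14.1 + 23793·9.79 + 24830·7.57 + 21522·3.31 = 759103.79.
n_{65+} = 881·18934·14.1 / 759103.79 = 309.84.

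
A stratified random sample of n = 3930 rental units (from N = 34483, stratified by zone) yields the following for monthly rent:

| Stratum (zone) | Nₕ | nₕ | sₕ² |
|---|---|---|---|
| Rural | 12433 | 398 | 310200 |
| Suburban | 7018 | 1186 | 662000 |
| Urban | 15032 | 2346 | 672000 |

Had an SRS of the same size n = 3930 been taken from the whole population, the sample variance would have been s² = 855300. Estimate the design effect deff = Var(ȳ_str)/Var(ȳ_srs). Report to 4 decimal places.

Var(ȳ_str) = Σ Wₕ²(1−fₕ)sₕ²/nₕ with Wₕ = Nₕ/34483:
  Rural: (12433/34483)²·(1−398/12433)·310200/398 = 98.077789
  Suburban: (7018/34483)²·(1−1186/7018)·662000/1186 = 19.212952
  Urban: (15032/34483)²·(1−2346/15032)·672000/2346 = 45.93806
  → Var(ȳ_str) = 163.2288.
Var(ȳ_srs) = (1 − 3930/34483)·855300/3930 = 192.83006.
deff = 163.2288 / 192.83006 = 0.8465.

0.8465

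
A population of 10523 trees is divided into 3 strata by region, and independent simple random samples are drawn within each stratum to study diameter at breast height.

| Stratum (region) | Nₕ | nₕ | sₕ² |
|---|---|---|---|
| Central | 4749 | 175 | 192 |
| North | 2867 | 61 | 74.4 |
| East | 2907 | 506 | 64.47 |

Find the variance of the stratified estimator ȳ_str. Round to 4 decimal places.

Var(ȳ_str) = Σₕ Wₕ²(1 − fₕ)sₕ²/nₕ with Wₕ = Nₕ/N, N = 10523.
Central: Wₕ = 0.45129716; term = 0.45129716²·(1 − 0.03684986)·192/175 = 0.21521987.
North: Wₕ = 0.27245082; term = 0.27245082²·(1 − 0.02127660)·74.4/61 = 0.088609303.
East: Wₕ = 0.27625202; term = 0.27625202²·(1 − 0.17406261)·64.47/506 = 0.0080309182.
Sum = 0.31186009.

0.3119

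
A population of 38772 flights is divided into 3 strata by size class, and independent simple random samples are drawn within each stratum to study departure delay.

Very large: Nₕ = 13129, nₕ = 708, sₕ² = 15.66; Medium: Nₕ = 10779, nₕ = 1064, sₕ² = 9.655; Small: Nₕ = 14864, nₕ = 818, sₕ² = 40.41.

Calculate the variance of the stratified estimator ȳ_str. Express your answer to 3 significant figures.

Var(ȳ_str) = Σₕ Wₕ²(1 − fₕ)sₕ²/nₕ with Wₕ = Nₕ/N, N = 38772.
Very large: Wₕ = 0.33862065; term = 0.33862065²·(1 − 0.05392642)·15.66/708 = 0.0023994423.
Medium: Wₕ = 0.27800990; term = 0.27800990²·(1 − 0.09871046)·9.655/1064 = 6.3211416 × 10^-4.
Small: Wₕ = 0.38336944; term = 0.38336944²·(1 − 0.05503229)·40.41/818 = 0.0068610013.
Sum = 0.0098925578.

0.00989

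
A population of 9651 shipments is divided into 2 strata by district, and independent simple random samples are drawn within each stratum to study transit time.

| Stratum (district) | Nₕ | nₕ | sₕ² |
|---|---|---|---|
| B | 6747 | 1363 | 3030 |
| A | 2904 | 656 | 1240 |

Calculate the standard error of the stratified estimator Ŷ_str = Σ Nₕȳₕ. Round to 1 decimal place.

9648.5

Var(Ŷ_str) = Σₕ Nₕ²(1 − fₕ)sₕ²/nₕ.
B: 6747²·(1 − 1363/6747)·3030/1363 = 8.0753719 × 10^7.
A: 2904²·(1 − 656/2904)·1240/656 = 1.2339875 × 10^7.
Sum = 9.3093594 × 10^7.
SE = √(9.3093594 × 10^7) = 9648.5.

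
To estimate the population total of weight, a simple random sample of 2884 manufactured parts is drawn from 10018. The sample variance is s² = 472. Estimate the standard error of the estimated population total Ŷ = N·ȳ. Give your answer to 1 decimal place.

3420.0

Var(Ŷ) = N²·Var(ȳ) = N²·(1 − n/N)·s²/n.
f = 2884/10018 = 0.28788181; Var(ȳ) = 0.71211819·472/2884 = 0.11654639.
Var(Ŷ) = 10018² · 0.11654639 = 1.1696633 × 10^7.
SE(Ŷ) = √(1.1696633 × 10^7) = 3420.0.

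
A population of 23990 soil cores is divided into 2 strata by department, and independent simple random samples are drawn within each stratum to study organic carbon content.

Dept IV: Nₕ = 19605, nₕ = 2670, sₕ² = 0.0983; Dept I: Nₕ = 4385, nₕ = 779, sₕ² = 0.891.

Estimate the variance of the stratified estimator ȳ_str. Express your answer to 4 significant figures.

5.266 × 10^-5

Var(ȳ_str) = Σₕ Wₕ²(1 − fₕ)sₕ²/nₕ with Wₕ = Nₕ/N, N = 23990.
Dept IV: Wₕ = 0.81721551; term = 0.81721551²·(1 − 0.13618975)·0.0983/2670 = 2.1238987 × 10^-5.
Dept I: Wₕ = 0.18278449; term = 0.18278449²·(1 − 0.17765108)·0.891/779 = 3.1424984 × 10^-5.
Sum = 5.2663971 × 10^-5.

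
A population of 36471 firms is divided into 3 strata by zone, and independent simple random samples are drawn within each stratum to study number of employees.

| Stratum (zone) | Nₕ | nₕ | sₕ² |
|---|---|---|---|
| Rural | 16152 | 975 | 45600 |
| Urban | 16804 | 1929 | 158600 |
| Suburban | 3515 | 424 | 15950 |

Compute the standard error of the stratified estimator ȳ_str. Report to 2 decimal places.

4.94

Var(ȳ_str) = Σₕ Wₕ²(1 − fₕ)sₕ²/nₕ with Wₕ = Nₕ/N, N = 36471.
Rural: Wₕ = 0.44287242; term = 0.44287242²·(1 − 0.06036404)·45600/975 = 8.6194018.
Urban: Wₕ = 0.46074964; term = 0.46074964²·(1 − 0.11479410)·158600/1929 = 15.450597.
Suburban: Wₕ = 0.09637794; term = 0.09637794²·(1 − 0.12062589)·15950/424 = 0.30727259.
Sum = 24.377271.
SE = √(24.377271) = 4.94.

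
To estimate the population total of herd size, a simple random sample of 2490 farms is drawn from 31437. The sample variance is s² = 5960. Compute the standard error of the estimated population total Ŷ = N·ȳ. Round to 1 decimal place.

Var(Ŷ) = N²·Var(ȳ) = N²·(1 − n/N)·s²/n.
f = 2490/31437 = 0.07920603; Var(ȳ) = 0.92079397·5960/2490 = 2.2039888.
Var(Ŷ) = 31437² · 2.2039888 = 2.178169 × 10^9.
SE(Ŷ) = √(2.178169 × 10^9) = 46670.9.

46670.9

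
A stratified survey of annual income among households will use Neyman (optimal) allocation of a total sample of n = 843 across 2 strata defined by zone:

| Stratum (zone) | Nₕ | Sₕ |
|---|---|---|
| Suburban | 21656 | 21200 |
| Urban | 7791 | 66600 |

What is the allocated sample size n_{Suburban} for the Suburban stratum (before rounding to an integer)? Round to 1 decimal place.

Neyman allocation: nₕ = n·NₕSₕ / Σⱼ NⱼSⱼ.
Σ NⱼSⱼ = 21656·21200 + 7791·66600 = 9.779878 × 10^8.
n_{Suburban} = 843·21656·21200 / (9.779878 × 10^8) = 395.7.

395.7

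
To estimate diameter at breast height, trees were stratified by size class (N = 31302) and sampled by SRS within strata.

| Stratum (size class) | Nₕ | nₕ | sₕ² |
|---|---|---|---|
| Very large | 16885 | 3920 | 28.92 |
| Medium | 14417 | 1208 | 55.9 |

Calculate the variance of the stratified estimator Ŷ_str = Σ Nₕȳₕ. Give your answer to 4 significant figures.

1.043 × 10^7

Var(Ŷ_str) = Σₕ Nₕ²(1 − fₕ)sₕ²/nₕ.
Very large: 16885²·(1 − 3920/16885)·28.92/3920 = 1.6150494 × 10^6.
Medium: 14417²·(1 − 1208/14417)·55.9/1208 = 8.8123089 × 10^6.
Sum = 1.0427358 × 10^7.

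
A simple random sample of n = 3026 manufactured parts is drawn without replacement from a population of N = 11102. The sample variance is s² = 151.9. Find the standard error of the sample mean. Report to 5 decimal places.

Under SRS without replacement, Var(ȳ) = (1 − f)·s²/n with f = n/N = 3026/11102 = 0.27256350.
Var(ȳ) = (1 − 0.27256350)·151.9/3026 = 0.72743650·0.050198282 = 0.036516062.
SE(ȳ) = √(0.036516062) = 0.19109.

0.19109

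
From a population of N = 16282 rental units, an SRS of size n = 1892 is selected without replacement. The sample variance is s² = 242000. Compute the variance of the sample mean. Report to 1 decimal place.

Under SRS without replacement, Var(ȳ) = (1 − f)·s²/n with f = n/N = 1892/16282 = 0.11620194.
Var(ȳ) = (1 − 0.11620194)·242000/1892 = 0.88379806·127.90698 = 113.04394.

113.0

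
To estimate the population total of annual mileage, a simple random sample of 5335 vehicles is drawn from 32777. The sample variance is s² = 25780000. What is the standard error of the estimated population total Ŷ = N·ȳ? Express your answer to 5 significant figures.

2.0848 × 10^6

Var(Ŷ) = N²·Var(ȳ) = N²·(1 − n/N)·s²/n.
f = 5335/32777 = 0.16276657; Var(ȳ) = 0.83723343·25780000/5335 = 4045.7128.
Var(Ŷ) = 32777² · 4045.7128 = 4.3464376 × 10^12.
SE(Ŷ) = √(4.3464376 × 10^12) = 2.0848 × 10^6.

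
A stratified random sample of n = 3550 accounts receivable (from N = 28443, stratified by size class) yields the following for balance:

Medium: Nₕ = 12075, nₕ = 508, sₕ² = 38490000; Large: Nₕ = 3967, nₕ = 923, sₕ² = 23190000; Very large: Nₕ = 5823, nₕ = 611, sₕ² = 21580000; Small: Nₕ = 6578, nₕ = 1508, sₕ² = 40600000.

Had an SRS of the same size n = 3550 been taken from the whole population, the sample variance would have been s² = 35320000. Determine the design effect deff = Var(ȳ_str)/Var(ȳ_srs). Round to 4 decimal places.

Var(ȳ_str) = Σ Wₕ²(1−fₕ)sₕ²/nₕ with Wₕ = Nₕ/28443:
  Medium: (12075/28443)²·(1−508/12075)·38490000/508 = 13081.01
  Large: (3967/28443)²·(1−923/3967)·23190000/923 = 375.02057
  Very large: (5823/28443)²·(1−611/5823)·21580000/611 = 1324.984
  Small: (6578/28443)²·(1−1508/6578)·40600000/1508 = 1109.8792
  → Var(ȳ_str) = 15890.894.
Var(ȳ_srs) = (1 − 3550/28443)·35320000/3550 = 8707.514.
deff = 15890.894 / 8707.514 = 1.8250.

1.8250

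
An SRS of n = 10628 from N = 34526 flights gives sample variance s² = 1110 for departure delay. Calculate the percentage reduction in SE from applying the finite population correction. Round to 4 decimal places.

f = n/N = 10628/34526 = 0.30782599.
SE_no-fpc = √(s²/n) = 0.32317348; SE_fpc = √((1−f)s²/n) = 0.26887063.
Ratio = √(1−f) = 0.83196996. Reduction = 100·(1 − 0.83196996) = 16.8030%.

16.8030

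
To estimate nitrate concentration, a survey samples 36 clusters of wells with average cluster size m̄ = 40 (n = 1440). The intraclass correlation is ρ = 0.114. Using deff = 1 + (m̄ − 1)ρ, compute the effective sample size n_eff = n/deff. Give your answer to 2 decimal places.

264.41

deff = 1 + (40 − 1)·0.114 = 1 + 4.446 = 5.446.
n_eff = 1440 / 5.446 = 264.41.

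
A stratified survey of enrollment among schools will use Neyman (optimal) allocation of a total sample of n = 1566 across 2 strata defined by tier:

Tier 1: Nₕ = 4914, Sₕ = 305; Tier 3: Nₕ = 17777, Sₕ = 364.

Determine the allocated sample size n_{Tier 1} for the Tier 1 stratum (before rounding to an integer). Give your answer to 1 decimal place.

294.5

Neyman allocation: nₕ = n·NₕSₕ / Σⱼ NⱼSⱼ.
Σ NⱼSⱼ = 4914·305 + 17777·364 = 7.969598 × 10^6.
n_{Tier 1} = 1566·4914·305 / (7.969598 × 10^6) = 294.5.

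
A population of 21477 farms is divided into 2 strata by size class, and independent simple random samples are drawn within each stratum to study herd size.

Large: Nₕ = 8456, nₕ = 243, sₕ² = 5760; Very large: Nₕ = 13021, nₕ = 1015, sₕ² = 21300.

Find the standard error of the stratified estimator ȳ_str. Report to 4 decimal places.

Var(ȳ_str) = Σₕ Wₕ²(1 − fₕ)sₕ²/nₕ with Wₕ = Nₕ/N, N = 21477.
Large: Wₕ = 0.39372352; term = 0.39372352²·(1 − 0.02873699)·5760/243 = 3.5689115.
Very large: Wₕ = 0.60627648; term = 0.60627648²·(1 − 0.07795100)·21300/1015 = 7.1122826.
Sum = 10.681194.
SE = √(10.681194) = 3.2682.

3.2682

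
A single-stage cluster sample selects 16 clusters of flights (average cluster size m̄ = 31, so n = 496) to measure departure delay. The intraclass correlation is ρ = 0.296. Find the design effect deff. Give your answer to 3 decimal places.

9.880

deff = 1 + (31 − 1)·0.296 = 1 + 8.88 = 9.88.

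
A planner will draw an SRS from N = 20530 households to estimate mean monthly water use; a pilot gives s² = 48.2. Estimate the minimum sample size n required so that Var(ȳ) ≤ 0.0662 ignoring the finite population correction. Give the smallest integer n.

Without fpc, n₀ = s²/D = 48.2/0.0662 = 728.0967.
Rounding up, n = 729.

729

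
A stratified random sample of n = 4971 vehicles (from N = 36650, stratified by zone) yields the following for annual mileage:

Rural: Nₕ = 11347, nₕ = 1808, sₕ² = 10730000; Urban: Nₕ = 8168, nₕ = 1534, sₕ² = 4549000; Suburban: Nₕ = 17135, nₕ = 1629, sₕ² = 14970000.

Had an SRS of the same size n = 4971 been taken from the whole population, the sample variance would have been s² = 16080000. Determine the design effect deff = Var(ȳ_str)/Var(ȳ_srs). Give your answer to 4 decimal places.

Var(ȳ_str) = Σ Wₕ²(1−fₕ)sₕ²/nₕ with Wₕ = Nₕ/36650:
  Rural: (11347/36650)²·(1−1808/11347)·10730000/1808 = 478.23047
  Urban: (8168/36650)²·(1−1534/8168)·4549000/1534 = 119.62827
  Suburban: (17135/36650)²·(1−1629/17135)·14970000/1629 = 1817.7604
  → Var(ȳ_str) = 2415.6191.
Var(ȳ_srs) = (1 − 4971/36650)·16080000/4971 = 2796.0167.
deff = 2415.6191 / 2796.0167 = 0.8640.

0.8640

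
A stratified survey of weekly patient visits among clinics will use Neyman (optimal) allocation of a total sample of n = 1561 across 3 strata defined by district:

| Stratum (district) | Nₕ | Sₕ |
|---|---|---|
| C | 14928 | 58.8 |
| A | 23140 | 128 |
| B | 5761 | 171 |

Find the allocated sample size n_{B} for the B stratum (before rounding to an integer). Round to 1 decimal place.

Neyman allocation: nₕ = n·NₕSₕ / Σⱼ NⱼSⱼ.
Σ NⱼSⱼ = 14928·58.8 + 23140·128 + 5761·171 = 4.8248174 × 10^6.
n_{B} = 1561·5761·171 / (4.8248174 × 10^6) = 318.7.

318.7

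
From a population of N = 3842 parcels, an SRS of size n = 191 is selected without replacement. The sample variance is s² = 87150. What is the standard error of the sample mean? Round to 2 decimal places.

20.82

Under SRS without replacement, Var(ȳ) = (1 − f)·s²/n with f = n/N = 191/3842 = 0.04971369.
Var(ȳ) = (1 − 0.04971369)·87150/191 = 0.95028631·456.28272 = 433.59922.
SE(ȳ) = √(433.59922) = 20.82.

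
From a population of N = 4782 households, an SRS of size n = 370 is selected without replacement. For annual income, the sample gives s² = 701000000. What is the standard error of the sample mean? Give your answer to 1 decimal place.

Under SRS without replacement, Var(ȳ) = (1 − f)·s²/n with f = n/N = 370/4782 = 0.07737348.
Var(ȳ) = (1 − 0.07737348)·701000000/370 = 0.92262652·1.8945946 × 10^6 = 1.7480032 × 10^6.
SE(ȳ) = √(1.7480032 × 10^6) = 1322.1.

1322.1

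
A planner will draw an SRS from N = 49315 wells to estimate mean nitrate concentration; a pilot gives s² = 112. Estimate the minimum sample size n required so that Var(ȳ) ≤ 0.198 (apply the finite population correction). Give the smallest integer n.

560

Without fpc, n₀ = s²/D = 112/0.198 = 565.6566.
With fpc, (1 − n/N)·s²/n ≤ D requires n ≥ n₀/(1 + n₀/N) = 565.6566/(1 + 565.6566/49315) = 559.2419.
Rounding up, n = 560.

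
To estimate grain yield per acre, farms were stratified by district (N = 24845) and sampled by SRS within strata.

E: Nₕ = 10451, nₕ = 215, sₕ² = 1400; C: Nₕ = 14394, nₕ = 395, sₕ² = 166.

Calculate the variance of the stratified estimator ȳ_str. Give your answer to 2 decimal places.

Var(ȳ_str) = Σₕ Wₕ²(1 − fₕ)sₕ²/nₕ with Wₕ = Nₕ/N, N = 24845.
E: Wₕ = 0.42064802; term = 0.42064802²·(1 − 0.02057219)·1400/215 = 1.1284952.
C: Wₕ = 0.57935198; term = 0.57935198²·(1 − 0.02744199)·166/395 = 0.13718654.
Sum = 1.2656817.

1.27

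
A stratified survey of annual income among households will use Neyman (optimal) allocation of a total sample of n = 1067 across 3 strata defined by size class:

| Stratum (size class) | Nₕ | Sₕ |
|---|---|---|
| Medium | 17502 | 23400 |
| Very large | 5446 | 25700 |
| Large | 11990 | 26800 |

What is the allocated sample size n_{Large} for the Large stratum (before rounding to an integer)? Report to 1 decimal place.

Neyman allocation: nₕ = n·NₕSₕ / Σⱼ NⱼSⱼ.
Σ NⱼSⱼ = 17502·23400 + 5446·25700 + 11990·26800 = 8.70841 × 10^8.
n_{Large} = 1067·11990·26800 / (8.70841 × 10^8) = 393.7.

393.7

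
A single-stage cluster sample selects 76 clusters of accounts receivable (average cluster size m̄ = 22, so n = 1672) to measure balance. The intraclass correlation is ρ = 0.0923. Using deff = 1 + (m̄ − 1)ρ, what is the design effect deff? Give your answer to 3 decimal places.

2.938

deff = 1 + (22 − 1)·0.0923 = 1 + 1.9383 = 2.9383.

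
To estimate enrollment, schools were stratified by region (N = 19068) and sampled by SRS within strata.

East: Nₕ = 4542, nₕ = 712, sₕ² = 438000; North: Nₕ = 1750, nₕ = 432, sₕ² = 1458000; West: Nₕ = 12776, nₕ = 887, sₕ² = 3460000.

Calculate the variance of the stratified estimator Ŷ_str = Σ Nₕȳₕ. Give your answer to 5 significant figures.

6.1099 × 10^11

Var(Ŷ_str) = Σₕ Nₕ²(1 − fₕ)sₕ²/nₕ.
East: 4542²·(1 − 712/4542)·438000/712 = 1.0701386 × 10^10.
North: 1750²·(1 − 432/1750)·1458000/432 = 7.7844375 × 10^9.
West: 12776²·(1 − 887/12776)·3460000/887 = 5.9250594 × 10^11.
Sum = 6.1099176 × 10^11.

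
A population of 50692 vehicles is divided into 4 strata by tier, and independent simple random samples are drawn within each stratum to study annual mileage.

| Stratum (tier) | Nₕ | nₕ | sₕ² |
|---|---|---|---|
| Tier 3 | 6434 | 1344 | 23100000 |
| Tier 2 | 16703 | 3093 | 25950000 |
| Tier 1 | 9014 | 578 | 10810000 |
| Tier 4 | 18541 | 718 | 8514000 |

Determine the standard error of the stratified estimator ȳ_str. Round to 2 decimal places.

Var(ȳ_str) = Σₕ Wₕ²(1 − fₕ)sₕ²/nₕ with Wₕ = Nₕ/N, N = 50692.
Tier 3: Wₕ = 0.12692338; term = 0.12692338²·(1 − 0.20889027)·23100000/1344 = 219.04467.
Tier 2: Wₕ = 0.32949972; term = 0.32949972²·(1 − 0.18517632)·25950000/3093 = 742.21751.
Tier 1: Wₕ = 0.17781899; term = 0.17781899²·(1 − 0.06412248)·10810000/578 = 553.44329.
Tier 4: Wₕ = 0.36575791; term = 0.36575791²·(1 − 0.03872499)·8514000/718 = 1524.9103.
Sum = 3039.6158.
SE = √(3039.6158) = 55.13.

55.13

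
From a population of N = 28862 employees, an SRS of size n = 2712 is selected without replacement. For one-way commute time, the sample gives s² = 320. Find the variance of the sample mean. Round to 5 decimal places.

0.10691

Under SRS without replacement, Var(ȳ) = (1 − f)·s²/n with f = n/N = 2712/28862 = 0.09396438.
Var(ȳ) = (1 − 0.09396438)·320/2712 = 0.90603562·0.1179941 = 0.10690686.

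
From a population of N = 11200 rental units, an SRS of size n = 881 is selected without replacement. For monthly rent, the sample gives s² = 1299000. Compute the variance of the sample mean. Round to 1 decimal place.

1358.5

Under SRS without replacement, Var(ȳ) = (1 − f)·s²/n with f = n/N = 881/11200 = 0.07866071.
Var(ȳ) = (1 − 0.07866071)·1299000/881 = 0.92133929·1474.4608 = 1358.4787.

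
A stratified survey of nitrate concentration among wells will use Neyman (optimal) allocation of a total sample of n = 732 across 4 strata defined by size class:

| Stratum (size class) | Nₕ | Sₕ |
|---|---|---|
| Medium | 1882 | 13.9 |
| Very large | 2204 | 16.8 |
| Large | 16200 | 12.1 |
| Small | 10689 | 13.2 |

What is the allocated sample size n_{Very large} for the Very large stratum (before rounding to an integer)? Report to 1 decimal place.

Neyman allocation: nₕ = n·NₕSₕ / Σⱼ NⱼSⱼ.
Σ NⱼSⱼ = 1882·13.9 + 2204·16.8 + 16200·12.1 + 10689·13.2 = 400301.8.
n_{Very large} = 732·2204·16.8 / 400301.8 = 67.7.

67.7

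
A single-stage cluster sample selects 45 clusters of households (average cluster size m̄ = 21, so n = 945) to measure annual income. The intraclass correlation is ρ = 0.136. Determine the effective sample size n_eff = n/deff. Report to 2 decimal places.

254.03

deff = 1 + (21 − 1)·0.136 = 1 + 2.72 = 3.72.
n_eff = 945 / 3.72 = 254.03.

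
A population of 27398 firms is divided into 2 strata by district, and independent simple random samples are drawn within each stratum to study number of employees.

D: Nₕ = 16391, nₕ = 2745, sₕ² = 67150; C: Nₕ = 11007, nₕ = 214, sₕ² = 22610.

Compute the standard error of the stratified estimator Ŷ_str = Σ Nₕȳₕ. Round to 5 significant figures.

Var(Ŷ_str) = Σₕ Nₕ²(1 − fₕ)sₕ²/nₕ.
D: 16391²·(1 − 2745/16391)·67150/2745 = 5.4716018 × 10^9.
C: 11007²·(1 − 214/11007)·22610/214 = 1.2551567 × 10^10.
Sum = 1.8023169 × 10^10.
SE = √(1.8023169 × 10^10) = 134250.

134250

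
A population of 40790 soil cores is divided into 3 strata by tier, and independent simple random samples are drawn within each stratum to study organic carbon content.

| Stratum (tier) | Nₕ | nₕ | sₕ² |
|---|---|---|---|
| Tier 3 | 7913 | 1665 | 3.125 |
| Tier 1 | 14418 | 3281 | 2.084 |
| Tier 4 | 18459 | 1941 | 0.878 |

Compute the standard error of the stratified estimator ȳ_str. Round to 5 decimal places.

Var(ȳ_str) = Σₕ Wₕ²(1 − fₕ)sₕ²/nₕ with Wₕ = Nₕ/N, N = 40790.
Tier 3: Wₕ = 0.19399363; term = 0.19399363²·(1 − 0.21041324)·3.125/1665 = 5.5771273 × 10^-5.
Tier 1: Wₕ = 0.35346899; term = 0.35346899²·(1 − 0.22756277)·2.084/3281 = 6.1299554 × 10^-5.
Tier 4: Wₕ = 0.45253739; term = 0.45253739²·(1 − 0.10515196)·0.878/1941 = 8.2894783 × 10^-5.
Sum = 1.9996561 × 10^-4.
SE = √(1.9996561 × 10^-4) = 0.01414.

0.01414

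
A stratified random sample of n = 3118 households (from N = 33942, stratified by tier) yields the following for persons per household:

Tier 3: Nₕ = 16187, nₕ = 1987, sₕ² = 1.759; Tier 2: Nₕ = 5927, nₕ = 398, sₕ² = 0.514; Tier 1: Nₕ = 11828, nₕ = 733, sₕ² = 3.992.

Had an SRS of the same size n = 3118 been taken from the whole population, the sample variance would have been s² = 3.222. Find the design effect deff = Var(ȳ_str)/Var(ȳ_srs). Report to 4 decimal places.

Var(ȳ_str) = Σ Wₕ²(1−fₕ)sₕ²/nₕ with Wₕ = Nₕ/33942:
  Tier 3: (16187/33942)²·(1−1987/16187)·1.759/1987 = 1.7662323 × 10^-4
  Tier 2: (5927/33942)²·(1−398/5927)·0.514/398 = 3.6735563 × 10^-5
  Tier 1: (11828/33942)²·(1−733/11828)·3.992/733 = 6.2036933 × 10^-4
  → Var(ȳ_str) = 8.3372812 × 10^-4.
Var(ȳ_srs) = (1 − 3118/33942)·3.222/3118 = 9.3842807 × 10^-4.
deff = (8.3372812 × 10^-4) / (9.3842807 × 10^-4) = 0.8884.

0.8884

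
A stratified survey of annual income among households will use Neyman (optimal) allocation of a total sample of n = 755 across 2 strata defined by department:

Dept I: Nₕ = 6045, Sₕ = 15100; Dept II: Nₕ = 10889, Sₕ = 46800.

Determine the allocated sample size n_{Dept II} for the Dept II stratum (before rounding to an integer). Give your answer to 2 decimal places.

640.31

Neyman allocation: nₕ = n·NₕSₕ / Σⱼ NⱼSⱼ.
Σ NⱼSⱼ = 6045·15100 + 10889·46800 = 6.008847 × 10^8.
n_{Dept II} = 755·10889·46800 / (6.008847 × 10^8) = 640.31.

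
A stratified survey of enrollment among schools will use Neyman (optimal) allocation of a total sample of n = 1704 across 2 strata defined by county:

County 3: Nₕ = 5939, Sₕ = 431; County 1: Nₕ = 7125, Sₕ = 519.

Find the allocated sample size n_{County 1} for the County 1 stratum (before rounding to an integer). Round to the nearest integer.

Neyman allocation: nₕ = n·NₕSₕ / Σⱼ NⱼSⱼ.
Σ NⱼSⱼ = 5939·431 + 7125·519 = 6.257584 × 10^6.
n_{County 1} = 1704·7125·519 / (6.257584 × 10^6) = 1007.

1007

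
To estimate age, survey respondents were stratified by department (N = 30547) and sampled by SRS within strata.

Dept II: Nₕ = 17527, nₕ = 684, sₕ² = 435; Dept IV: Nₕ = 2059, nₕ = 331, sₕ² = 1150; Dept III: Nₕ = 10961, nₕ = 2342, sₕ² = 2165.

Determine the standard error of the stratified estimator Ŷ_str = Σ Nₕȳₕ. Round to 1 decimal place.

Var(Ŷ_str) = Σₕ Nₕ²(1 − fₕ)sₕ²/nₕ.
Dept II: 17527²·(1 − 684/17527)·435/684 = 1.8774146 × 10^8.
Dept IV: 2059²·(1 − 331/2059)·1150/331 = 1.2361465 × 10^7.
Dept III: 10961²·(1 − 2342/10961)·2165/2342 = 8.7332938 × 10^7.
Sum = 2.8743586 × 10^8.
SE = √(2.8743586 × 10^8) = 16953.9.

16953.9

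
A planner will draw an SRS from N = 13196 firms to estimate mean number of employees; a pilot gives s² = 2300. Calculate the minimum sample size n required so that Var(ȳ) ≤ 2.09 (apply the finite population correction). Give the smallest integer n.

1016

Without fpc, n₀ = s²/D = 2300/2.09 = 1100.4785.
With fpc, (1 − n/N)·s²/n ≤ D requires n ≥ n₀/(1 + n₀/N) = 1100.4785/(1 + 1100.4785/13196) = 1015.7686.
Rounding up, n = 1016.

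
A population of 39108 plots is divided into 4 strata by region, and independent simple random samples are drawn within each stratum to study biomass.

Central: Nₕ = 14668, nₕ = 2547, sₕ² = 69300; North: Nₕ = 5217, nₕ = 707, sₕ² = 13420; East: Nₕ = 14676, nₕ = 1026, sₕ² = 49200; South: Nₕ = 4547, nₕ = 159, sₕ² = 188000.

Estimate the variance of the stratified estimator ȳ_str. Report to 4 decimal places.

Var(ȳ_str) = Σₕ Wₕ²(1 − fₕ)sₕ²/nₕ with Wₕ = Nₕ/N, N = 39108.
Central: Wₕ = 0.37506393; term = 0.37506393²·(1 − 0.17364331)·69300/2547 = 3.1628779.
North: Wₕ = 0.13339982; term = 0.13339982²·(1 − 0.13551850)·13420/707 = 0.29201104.
East: Wₕ = 0.37526849; term = 0.37526849²·(1 − 0.06991006)·49200/1026 = 6.2809724.
South: Wₕ = 0.11626777; term = 0.11626777²·(1 − 0.03496811)·188000/159 = 15.424855.
Sum = 25.160716.

25.1607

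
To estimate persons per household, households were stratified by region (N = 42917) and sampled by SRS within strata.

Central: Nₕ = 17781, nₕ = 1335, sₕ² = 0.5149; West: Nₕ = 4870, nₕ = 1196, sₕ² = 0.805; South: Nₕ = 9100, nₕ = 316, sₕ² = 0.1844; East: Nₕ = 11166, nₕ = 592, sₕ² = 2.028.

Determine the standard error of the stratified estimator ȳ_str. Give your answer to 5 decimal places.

Var(ȳ_str) = Σₕ Wₕ²(1 − fₕ)sₕ²/nₕ with Wₕ = Nₕ/N, N = 42917.
Central: Wₕ = 0.41431135; term = 0.41431135²·(1 − 0.07508014)·0.5149/1335 = 6.1234952 × 10^-5.
West: Wₕ = 0.11347485; term = 0.11347485²·(1 − 0.24558522)·0.805/1196 = 6.5384394 × 10^-6.
South: Wₕ = 0.21203719; term = 0.21203719²·(1 − 0.03472527)·0.1844/316 = 2.5324964 × 10^-5.
East: Wₕ = 0.26017662; term = 0.26017662²·(1 − 0.05301809)·2.028/592 = 2.1959602 × 10^-4.
Sum = 3.1269438 × 10^-4.
SE = √(3.1269438 × 10^-4) = 0.01768.

0.01768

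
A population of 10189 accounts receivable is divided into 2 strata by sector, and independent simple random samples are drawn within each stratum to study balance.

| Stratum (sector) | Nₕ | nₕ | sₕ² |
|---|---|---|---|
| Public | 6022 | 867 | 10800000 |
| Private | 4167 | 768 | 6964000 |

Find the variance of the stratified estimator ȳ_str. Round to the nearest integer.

Var(ȳ_str) = Σₕ Wₕ²(1 − fₕ)sₕ²/nₕ with Wₕ = Nₕ/N, N = 10189.
Public: Wₕ = 0.59102954; term = 0.59102954²·(1 − 0.14397210)·10800000/867 = 3724.8686.
Private: Wₕ = 0.40897046; term = 0.40897046²·(1 − 0.18430526)·6964000/768 = 1237.1122.
Sum = 4961.9808.

4962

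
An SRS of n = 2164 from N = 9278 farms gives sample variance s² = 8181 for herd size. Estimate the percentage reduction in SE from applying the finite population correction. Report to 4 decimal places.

12.4352

f = n/N = 2164/9278 = 0.23323992.
SE_no-fpc = √(s²/n) = 1.9443506; SE_fpc = √((1−f)s²/n) = 1.7025674.
Ratio = √(1−f) = 0.87564838. Reduction = 100·(1 − 0.87564838) = 12.4352%.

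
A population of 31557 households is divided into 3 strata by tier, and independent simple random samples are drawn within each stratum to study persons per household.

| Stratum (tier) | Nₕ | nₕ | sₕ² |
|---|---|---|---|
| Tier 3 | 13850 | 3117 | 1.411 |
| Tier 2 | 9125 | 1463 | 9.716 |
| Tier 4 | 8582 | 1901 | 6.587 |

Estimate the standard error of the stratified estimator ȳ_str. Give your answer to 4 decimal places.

0.0271

Var(ȳ_str) = Σₕ Wₕ²(1 − fₕ)sₕ²/nₕ with Wₕ = Nₕ/N, N = 31557.
Tier 3: Wₕ = 0.43888836; term = 0.43888836²·(1 − 0.22505415)·1.411/3117 = 6.7572455 × 10^-5.
Tier 2: Wₕ = 0.28915930; term = 0.28915930²·(1 − 0.16032877)·9.716/1463 = 4.6625852 × 10^-4.
Tier 4: Wₕ = 0.27195234; term = 0.27195234²·(1 − 0.22151014)·6.587/1901 = 1.9950056 × 10^-4.
Sum = 7.3333154 × 10^-4.
SE = √(7.3333154 × 10^-4) = 0.0271.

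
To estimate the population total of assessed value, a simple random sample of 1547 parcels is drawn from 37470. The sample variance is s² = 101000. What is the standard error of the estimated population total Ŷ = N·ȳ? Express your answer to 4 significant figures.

Var(Ŷ) = N²·Var(ȳ) = N²·(1 − n/N)·s²/n.
f = 1547/37470 = 0.04128636; Var(ȳ) = 0.95871364·101000/1547 = 62.592164.
Var(Ŷ) = 37470² · 62.592164 = 8.7879455 × 10^10.
SE(Ŷ) = √(8.7879455 × 10^10) = 296400.

296400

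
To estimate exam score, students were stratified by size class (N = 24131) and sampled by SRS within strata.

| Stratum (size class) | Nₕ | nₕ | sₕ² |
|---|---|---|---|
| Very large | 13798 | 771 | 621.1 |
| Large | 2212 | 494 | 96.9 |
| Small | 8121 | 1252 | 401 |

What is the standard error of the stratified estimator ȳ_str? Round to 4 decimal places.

Var(ȳ_str) = Σₕ Wₕ²(1 − fₕ)sₕ²/nₕ with Wₕ = Nₕ/N, N = 24131.
Very large: Wₕ = 0.57179562; term = 0.57179562²·(1 − 0.05587766)·621.1/771 = 0.24866638.
Large: Wₕ = 0.09166632; term = 0.09166632²·(1 − 0.22332731)·96.9/494 = 0.0012801312.
Small: Wₕ = 0.33653806; term = 0.33653806²·(1 − 0.15416821)·401/1252 = 0.030682619.
Sum = 0.28062913.
SE = √(0.28062913) = 0.5297.

0.5297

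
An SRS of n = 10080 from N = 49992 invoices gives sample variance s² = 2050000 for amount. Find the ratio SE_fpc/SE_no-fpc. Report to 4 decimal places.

0.8935

f = n/N = 10080/49992 = 0.20163226.
SE_no-fpc = √(s²/n) = 14.260891; SE_fpc = √((1−f)s²/n) = 12.74231.
Ratio = √(1−f) = 0.89351426.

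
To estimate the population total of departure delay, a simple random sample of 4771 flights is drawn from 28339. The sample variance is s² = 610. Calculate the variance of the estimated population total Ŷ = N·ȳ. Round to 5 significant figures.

8.5394 × 10^7

Var(Ŷ) = N²·Var(ȳ) = N²·(1 − n/N)·s²/n.
f = 4771/28339 = 0.16835456; Var(ȳ) = 0.83164544·610/4771 = 0.10633069.
Var(Ŷ) = 28339² · 0.10633069 = 8.5394062 × 10^7.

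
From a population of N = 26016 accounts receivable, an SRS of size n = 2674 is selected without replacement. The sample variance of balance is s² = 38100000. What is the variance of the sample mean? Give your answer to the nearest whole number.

Under SRS without replacement, Var(ȳ) = (1 − f)·s²/n with f = n/N = 2674/26016 = 0.10278290.
Var(ȳ) = (1 − 0.10278290)·38100000/2674 = 0.89721710·14248.317 = 12783.834.

12784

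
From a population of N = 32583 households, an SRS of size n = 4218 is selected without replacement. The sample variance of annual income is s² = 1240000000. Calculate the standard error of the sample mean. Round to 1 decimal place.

Under SRS without replacement, Var(ȳ) = (1 − f)·s²/n with f = n/N = 4218/32583 = 0.12945401.
Var(ȳ) = (1 − 0.12945401)·1240000000/4218 = 0.87054599·293978.19 = 255921.53.
SE(ȳ) = √(255921.53) = 505.9.

505.9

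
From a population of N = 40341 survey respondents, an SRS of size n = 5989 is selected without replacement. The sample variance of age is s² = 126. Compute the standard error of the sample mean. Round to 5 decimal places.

0.13385

Under SRS without replacement, Var(ȳ) = (1 − f)·s²/n with f = n/N = 5989/40341 = 0.14845938.
Var(ȳ) = (1 − 0.14845938)·126/5989 = 0.85154062·0.021038571 = 0.017915197.
SE(ȳ) = √(0.017915197) = 0.13385.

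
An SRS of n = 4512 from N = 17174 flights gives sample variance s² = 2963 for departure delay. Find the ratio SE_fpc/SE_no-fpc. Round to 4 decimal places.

0.8586

f = n/N = 4512/17174 = 0.26272272.
SE_no-fpc = √(s²/n) = 0.81036613; SE_fpc = √((1−f)s²/n) = 0.69581968.
Ratio = √(1−f) = 0.85864852.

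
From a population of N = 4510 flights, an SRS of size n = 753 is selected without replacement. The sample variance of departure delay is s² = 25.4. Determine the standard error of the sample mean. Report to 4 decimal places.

0.1676

Under SRS without replacement, Var(ȳ) = (1 − f)·s²/n with f = n/N = 753/4510 = 0.16696231.
Var(ȳ) = (1 − 0.16696231)·25.4/753 = 0.83303769·0.03373174 = 0.028099811.
SE(ȳ) = √(0.028099811) = 0.1676.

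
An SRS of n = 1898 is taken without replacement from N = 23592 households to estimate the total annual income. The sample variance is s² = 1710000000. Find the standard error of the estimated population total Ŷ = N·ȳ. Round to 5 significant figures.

Var(Ŷ) = N²·Var(ȳ) = N²·(1 − n/N)·s²/n.
f = 1898/23592 = 0.08045100; Var(ȳ) = 0.91954900·1710000000/1898 = 828466.17.
Var(Ŷ) = 23592² · 828466.17 = 4.6110974 × 10^14.
SE(Ŷ) = √(4.6110974 × 10^14) = 2.1473 × 10^7.

2.1473 × 10^7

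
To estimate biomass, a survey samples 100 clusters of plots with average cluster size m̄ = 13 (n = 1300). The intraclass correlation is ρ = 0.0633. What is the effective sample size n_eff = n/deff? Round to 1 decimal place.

deff = 1 + (13 − 1)·0.0633 = 1 + 0.7596 = 1.7596.
n_eff = 1300 / 1.7596 = 738.8.

738.8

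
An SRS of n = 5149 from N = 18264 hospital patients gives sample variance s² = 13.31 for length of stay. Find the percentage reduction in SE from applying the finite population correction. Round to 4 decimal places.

15.2604

f = n/N = 5149/18264 = 0.28192072.
SE_no-fpc = √(s²/n) = 0.05084258; SE_fpc = √((1−f)s²/n) = 0.043083778.
Ratio = √(1−f) = 0.84739559. Reduction = 100·(1 − 0.84739559) = 15.2604%.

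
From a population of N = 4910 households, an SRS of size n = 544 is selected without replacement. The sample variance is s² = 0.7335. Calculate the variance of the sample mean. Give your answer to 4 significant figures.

0.001199

Under SRS without replacement, Var(ȳ) = (1 − f)·s²/n with f = n/N = 544/4910 = 0.11079430.
Var(ȳ) = (1 − 0.11079430)·0.7335/544 = 0.88920570·0.0013483456 = 0.0011989566.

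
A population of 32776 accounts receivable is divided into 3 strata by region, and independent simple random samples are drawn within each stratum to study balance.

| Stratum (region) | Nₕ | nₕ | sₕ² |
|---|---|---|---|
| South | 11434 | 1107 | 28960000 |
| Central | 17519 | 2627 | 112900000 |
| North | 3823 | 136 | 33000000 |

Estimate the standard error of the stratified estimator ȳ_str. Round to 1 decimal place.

Var(ȳ_str) = Σₕ Wₕ²(1 − fₕ)sₕ²/nₕ with Wₕ = Nₕ/N, N = 32776.
South: Wₕ = 0.34885282; term = 0.34885282²·(1 − 0.09681651)·28960000/1107 = 2875.4869.
Central: Wₕ = 0.53450696; term = 0.53450696²·(1 − 0.14995148)·112900000/2627 = 10437.207.
North: Wₕ = 0.11664022; term = 0.11664022²·(1 − 0.03557416)·33000000/136 = 3183.7618.
Sum = 16496.456.
SE = √(16496.456) = 128.4.

128.4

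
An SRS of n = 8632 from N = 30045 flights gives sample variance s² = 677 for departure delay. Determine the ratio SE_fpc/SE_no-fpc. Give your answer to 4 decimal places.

0.8442

f = n/N = 8632/30045 = 0.28730238.
SE_no-fpc = √(s²/n) = 0.28005196; SE_fpc = √((1−f)s²/n) = 0.23642384.
Ratio = √(1−f) = 0.84421420.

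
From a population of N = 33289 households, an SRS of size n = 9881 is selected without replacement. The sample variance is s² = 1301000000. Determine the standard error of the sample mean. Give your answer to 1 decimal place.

Under SRS without replacement, Var(ȳ) = (1 − f)·s²/n with f = n/N = 9881/33289 = 0.29682478.
Var(ȳ) = (1 − 0.29682478)·1301000000/9881 = 0.70317522·131666.84 = 92584.856.
SE(ȳ) = √(92584.856) = 304.3.

304.3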